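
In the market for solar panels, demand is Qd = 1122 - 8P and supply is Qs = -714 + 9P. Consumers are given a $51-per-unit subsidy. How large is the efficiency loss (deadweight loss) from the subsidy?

Deadweight loss = $5508

Pre-subsidy: 1122 - 8P = -714 + 9P gives P* = 108, Q* = 258.
With the rebate, buyers effectively pay Pb = Ps − 51, where Ps is the price sellers receive.
Demand in terms of Ps becomes Qd = 1122 − 8(Ps − 51) = 1530 - 8Ps. Setting this equal to supply: 1530 - 8Ps = -714 + 9Ps, so Ps = 132.
Buyers pay Pb = 132 − 51 = 81; Q' = -714 + 9·132 = 474.
The subsidy expands output by 474 − 258 = 216 past the efficient level; on those units the gap between marginal cost and willingness to pay runs from 0 up to 51.
DWL = ½ × 51 × 216 = 5508.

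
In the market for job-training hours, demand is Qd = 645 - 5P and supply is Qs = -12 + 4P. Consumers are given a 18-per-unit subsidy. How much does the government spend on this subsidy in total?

Pre-subsidy: 645 - 5P = -12 + 4P gives P* = 73, Q* = 280.
With the rebate, buyers effectively pay Pb = Ps − 18, where Ps is the price sellers receive.
Demand in terms of Ps becomes Qd = 645 − 5(Ps − 18) = 735 - 5Ps. Setting this equal to supply: 735 - 5Ps = -12 + 4Ps, so Ps = 83.
Buyers pay Pb = 83 − 18 = 65; Q' = -12 + 4·83 = 320.
Government outlay = subsidy × quantity = 18 × 320 = 5760.

Government cost = 5760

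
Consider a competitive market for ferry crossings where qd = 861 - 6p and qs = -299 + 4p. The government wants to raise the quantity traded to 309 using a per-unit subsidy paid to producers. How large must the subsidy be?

Required subsidy s = 60 per unit

At q = 309, invert demand for the buyer price: pb = (861 − 309)/6 = 92; invert supply for the seller price: ps = (309 − (-299))/4 = 152.
The subsidy must fill the gap: s = ps − pb = 152 − 92 = 60.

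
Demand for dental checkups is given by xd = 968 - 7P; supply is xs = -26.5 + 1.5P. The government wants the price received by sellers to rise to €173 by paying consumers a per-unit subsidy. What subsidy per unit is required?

Required subsidy s = €68 per unit

At a seller price of 173, quantity supplied is -26.5 + 1.5·173 = 233.
Buyers absorb 233 only when they pay Pb with 968 − 7·Pb = 233, i.e. Pb = 105.
s = Ps − Pb = 173 − 105 = 68.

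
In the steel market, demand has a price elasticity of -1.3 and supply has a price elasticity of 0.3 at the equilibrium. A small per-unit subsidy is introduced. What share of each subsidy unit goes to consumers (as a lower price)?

Consumer share = 0.1875

For a small subsidy around the equilibrium, the benefit split depends on the relative slopes, which at a point are proportional to the elasticities.
Buyer share = εs/(εs + |εd|) = 0.3/(0.3 + 1.3) = 0.1875; seller share = |εd|/(εs + |εd|) = 0.8125.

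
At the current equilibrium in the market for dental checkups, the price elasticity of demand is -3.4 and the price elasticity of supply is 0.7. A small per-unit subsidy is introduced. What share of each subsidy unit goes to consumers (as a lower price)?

For a small subsidy around the equilibrium, the benefit split depends on the relative slopes, which at a point are proportional to the elasticities.
Buyer share = εs/(εs + |εd|) = 0.7/(0.7 + 3.4) = 7/41; seller share = |εd|/(εs + |εd|) = 34/41.

Consumer share = 7/41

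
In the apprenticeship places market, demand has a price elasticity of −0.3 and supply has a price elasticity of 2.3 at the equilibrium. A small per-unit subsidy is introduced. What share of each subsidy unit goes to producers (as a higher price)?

Producer share = 3/26

For a small subsidy around the equilibrium, the benefit split depends on the relative slopes, which at a point are proportional to the elasticities.
Buyer share = εs/(εs + |εd|) = 2.3/(2.3 + 0.3) = 23/26; seller share = |εd|/(εs + |εd|) = 3/26.
So producers capture 3/26 of the subsidy.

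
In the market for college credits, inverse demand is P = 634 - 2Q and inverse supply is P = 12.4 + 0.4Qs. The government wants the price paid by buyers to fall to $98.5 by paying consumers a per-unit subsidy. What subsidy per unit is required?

Required subsidy s = $21 per unit

At a buyer price of 98.5, quantity demanded is 317 − 0.5·98.5 = 267.75.
Sellers supply 267.75 only when they receive Ps = 12.4 + 0.4·267.75 = 119.5.
s = Ps − Pb = 119.5 − 98.5 = 21.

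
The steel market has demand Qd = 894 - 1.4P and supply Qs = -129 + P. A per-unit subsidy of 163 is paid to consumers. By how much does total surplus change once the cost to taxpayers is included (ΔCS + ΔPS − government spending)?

Pre-subsidy: 894 - 1.4P = -129 + P gives P* = 426.25, Q* = 297.25.
With the rebate, buyers effectively pay Pb = Ps − 163, where Ps is the price sellers receive.
Demand in terms of Ps becomes Qd = 894 − 1.4(Ps − 163) = 1122.2 - 1.4Ps. Setting this equal to supply: 1122.2 - 1.4Ps = -129 + Ps, so Ps = 1564/3.
Buyers pay Pb = 1564/3 − 163 = 1075/3; Q' = -129 + 1·(1564/3) = 1177/3.
ΔCS = ½(297.25 + 1177/3)(426.25 − 1075/3) = 6744125/288; ΔPS = ½(297.25 + 1177/3)(1564/3 − 426.25) = 9441775/288.
Government spending = 163 × 1177/3 = 191851/3.
Net change = 6744125/288 + 9441775/288 − 191851/3 = -185983/24. The loss equals the DWL triangle ½·163·1141/12.

Net change in total surplus = -185983/24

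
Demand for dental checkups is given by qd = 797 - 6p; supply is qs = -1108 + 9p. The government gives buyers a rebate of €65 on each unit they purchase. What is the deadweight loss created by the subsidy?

Deadweight loss = €7605

Pre-subsidy: 797 - 6p = -1108 + 9p gives p* = 127, q* = 35.
With the rebate, buyers effectively pay pb = ps − 65, where ps is the price sellers receive.
Demand in terms of ps becomes qd = 797 − 6(ps − 65) = 1187 - 6ps. Setting this equal to supply: 1187 - 6ps = -1108 + 9ps, so ps = 153.
Buyers pay pb = 153 − 65 = 88; q' = -1108 + 9·153 = 269.
The subsidy expands output by 269 − 35 = 234 past the efficient level; on those units the gap between marginal cost and willingness to pay runs from 0 up to 65.
DWL = ½ × 65 × 234 = 7605.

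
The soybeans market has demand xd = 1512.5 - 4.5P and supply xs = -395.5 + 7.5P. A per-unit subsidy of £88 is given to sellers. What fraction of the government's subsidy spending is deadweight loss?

DWL / government spending = 495/4178

Pre-subsidy: 1512.5 - 4.5P = -395.5 + 7.5P gives P* = 159, x* = 797.
With the subsidy, sellers receive Ps = Pb + 88 for each unit, where Pb is the price buyers pay.
Supply in terms of Pb becomes xs = -395.5 + 7.5(Pb + 88) = 264.5 + 7.5Pb. Setting this equal to demand: 1512.5 - 4.5Pb = 264.5 + 7.5Pb, so Pb = 104.
Sellers receive Ps = 104 + 88 = 192; x' = 1512.5 − 4.5·104 = 1044.5.
ΔCS = ½(797 + 1044.5)(159 − 104) = 50641.25; ΔPS = ½(797 + 1044.5)(192 − 159) = 30384.75.
Government spending = 88 × 1044.5 = 91916.
DWL = ½ × 88 × (1044.5 − 797) = 10890; fraction = 10890 / 91916 = 495/4178.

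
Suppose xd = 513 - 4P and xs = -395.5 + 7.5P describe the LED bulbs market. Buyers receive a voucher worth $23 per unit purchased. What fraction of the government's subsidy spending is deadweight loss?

DWL / government spending = 30/257

Pre-subsidy: 513 - 4P = -395.5 + 7.5P gives P* = 79, x* = 197.
With the rebate, buyers effectively pay Pb = Ps − 23, where Ps is the price sellers receive.
Demand in terms of Ps becomes xd = 513 − 4(Ps − 23) = 605 - 4Ps. Setting this equal to supply: 605 - 4Ps = -395.5 + 7.5Ps, so Ps = 87.
Buyers pay Pb = 87 − 23 = 64; x' = -395.5 + 7.5·87 = 257.
ΔCS = ½(197 + 257)(79 − 64) = 3405; ΔPS = ½(197 + 257)(87 − 79) = 1816.
Government spending = 23 × 257 = 5911.
DWL = ½ × 23 × (257 − 197) = 690; fraction = 690 / 5911 = 30/257.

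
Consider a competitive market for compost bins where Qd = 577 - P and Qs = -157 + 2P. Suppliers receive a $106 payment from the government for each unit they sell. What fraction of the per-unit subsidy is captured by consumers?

Pre-subsidy: 577 - P = -157 + 2P gives P* = 734/3, Q* = 997/3.
With the subsidy, sellers receive Ps = Pb + 106 for each unit, where Pb is the price buyers pay.
Supply in terms of Pb becomes Qs = -157 + 2(Pb + 106) = 55 + 2Pb. Setting this equal to demand: 577 - Pb = 55 + 2Pb, so Pb = 174.
Sellers receive Ps = 174 + 106 = 280; Q' = 577 − 1·174 = 403.
Buyers' price falls by P* − Pb = 734/3 − 174 = 212/3; sellers' price rises by Ps − P* = 280 − 734/3 = 106/3.
So consumers capture (212/3)/106 = 2/3 of each unit of subsidy.

Consumer share = 2/3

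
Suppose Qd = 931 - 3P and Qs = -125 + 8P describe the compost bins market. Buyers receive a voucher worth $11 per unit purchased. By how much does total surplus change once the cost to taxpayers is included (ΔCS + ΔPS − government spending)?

Pre-subsidy: 931 - 3P = -125 + 8P gives P* = 96, Q* = 643.
With the rebate, buyers effectively pay Pb = Ps − 11, where Ps is the price sellers receive.
Demand in terms of Ps becomes Qd = 931 − 3(Ps − 11) = 964 - 3Ps. Setting this equal to supply: 964 - 3Ps = -125 + 8Ps, so Ps = 99.
Buyers pay Pb = 99 − 11 = 88; Q' = -125 + 8·99 = 667.
ΔCS = ½(643 + 667)(96 − 88) = 5240; ΔPS = ½(643 + 667)(99 − 96) = 1965.
Government spending = 11 × 667 = 7337.
Net change = 5240 + 1965 − 7337 = -132. The loss equals the DWL triangle ½·11·24.

Net change in total surplus = -$132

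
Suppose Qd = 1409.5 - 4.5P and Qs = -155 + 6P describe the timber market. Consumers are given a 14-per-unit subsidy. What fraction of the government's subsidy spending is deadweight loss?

Pre-subsidy: 1409.5 - 4.5P = -155 + 6P gives P* = 149, Q* = 739.
With the rebate, buyers effectively pay Pb = Ps − 14, where Ps is the price sellers receive.
Demand in terms of Ps becomes Qd = 1409.5 − 4.5(Ps − 14) = 1472.5 - 4.5Ps. Setting this equal to supply: 1472.5 - 4.5Ps = -155 + 6Ps, so Ps = 155.
Buyers pay Pb = 155 − 14 = 141; Q' = -155 + 6·155 = 775.
ΔCS = ½(739 + 775)(149 − 141) = 6056; ΔPS = ½(739 + 775)(155 − 149) = 4542.
Government spending = 14 × 775 = 10850.
DWL = ½ × 14 × (775 − 739) = 252; fraction = 252 / 10850 = 18/775.

DWL / government spending = 18/775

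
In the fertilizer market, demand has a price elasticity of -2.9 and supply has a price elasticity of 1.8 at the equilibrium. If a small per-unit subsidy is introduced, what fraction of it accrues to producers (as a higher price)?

Producer share = 29/47

For a small subsidy around the equilibrium, the benefit split depends on the relative slopes, which at a point are proportional to the elasticities.
Buyer share = εs/(εs + |εd|) = 1.8/(1.8 + 2.9) = 18/47; seller share = |εd|/(εs + |εd|) = 29/47.
So producers capture 29/47 of the subsidy.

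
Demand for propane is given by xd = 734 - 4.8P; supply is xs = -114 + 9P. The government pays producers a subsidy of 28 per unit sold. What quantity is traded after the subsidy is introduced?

Pre-subsidy: 734 - 4.8P = -114 + 9P gives P* = 4240/69, x* = 10098/23.
With the subsidy, sellers receive Ps = Pb + 28 for each unit, where Pb is the price buyers pay.
Supply in terms of Pb becomes xs = -114 + 9(Pb + 28) = 138 + 9Pb. Setting this equal to demand: 734 - 4.8Pb = 138 + 9Pb, so Pb = 2980/69.
Sellers receive Ps = 2980/69 + 28 = 4912/69; x' = 734 − 4.8·(2980/69) = 12114/23.

x' = 12114/23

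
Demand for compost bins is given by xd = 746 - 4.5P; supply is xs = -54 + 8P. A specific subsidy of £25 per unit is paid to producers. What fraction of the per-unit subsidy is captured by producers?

Producer share = 0.36

Pre-subsidy: 746 - 4.5P = -54 + 8P gives P* = 64, x* = 458.
With the subsidy, sellers receive Ps = Pb + 25 for each unit, where Pb is the price buyers pay.
Supply in terms of Pb becomes xs = -54 + 8(Pb + 25) = 146 + 8Pb. Setting this equal to demand: 746 - 4.5Pb = 146 + 8Pb, so Pb = 48.
Sellers receive Ps = 48 + 25 = 73; x' = 746 − 4.5·48 = 530.
Buyers' price falls by P* − Pb = 64 − 48 = 16; sellers' price rises by Ps − P* = 73 − 64 = 9.
So producers capture 9/25 = 0.36 of each unit of subsidy.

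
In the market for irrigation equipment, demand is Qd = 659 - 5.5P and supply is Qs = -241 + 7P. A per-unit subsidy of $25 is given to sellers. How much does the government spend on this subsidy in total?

Pre-subsidy: 659 - 5.5P = -241 + 7P gives P* = 72, Q* = 263.
With the subsidy, sellers receive Ps = Pb + 25 for each unit, where Pb is the price buyers pay.
Supply in terms of Pb becomes Qs = -241 + 7(Pb + 25) = -66 + 7Pb. Setting this equal to demand: 659 - 5.5Pb = -66 + 7Pb, so Pb = 58.
Sellers receive Ps = 58 + 25 = 83; Q' = 659 − 5.5·58 = 340.
Government outlay = subsidy × quantity = 25 × 340 = 8500.

Government cost = $8500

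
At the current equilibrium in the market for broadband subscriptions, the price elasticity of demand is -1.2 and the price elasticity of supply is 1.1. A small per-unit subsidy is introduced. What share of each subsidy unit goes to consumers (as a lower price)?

Consumer share = 11/23

For a small subsidy around the equilibrium, the benefit split depends on the relative slopes, which at a point are proportional to the elasticities.
Buyer share = εs/(εs + |εd|) = 1.1/(1.1 + 1.2) = 11/23; seller share = |εd|/(εs + |εd|) = 12/23.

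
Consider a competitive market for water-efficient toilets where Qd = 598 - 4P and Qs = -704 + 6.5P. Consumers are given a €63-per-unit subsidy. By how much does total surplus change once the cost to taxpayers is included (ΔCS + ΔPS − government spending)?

Net change in total surplus = -€4914

Pre-subsidy: 598 - 4P = -704 + 6.5P gives P* = 124, Q* = 102.
With the rebate, buyers effectively pay Pb = Ps − 63, where Ps is the price sellers receive.
Demand in terms of Ps becomes Qd = 598 − 4(Ps − 63) = 850 - 4Ps. Setting this equal to supply: 850 - 4Ps = -704 + 6.5Ps, so Ps = 148.
Buyers pay Pb = 148 − 63 = 85; Q' = -704 + 6.5·148 = 258.
ΔCS = ½(102 + 258)(124 − 85) = 7020; ΔPS = ½(102 + 258)(148 − 124) = 4320.
Government spending = 63 × 258 = 16254.
Net change = 7020 + 4320 − 16254 = -4914. The loss equals the DWL triangle ½·63·156.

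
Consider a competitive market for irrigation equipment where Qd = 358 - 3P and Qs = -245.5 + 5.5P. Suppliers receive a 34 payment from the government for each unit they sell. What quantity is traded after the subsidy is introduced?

Pre-subsidy: 358 - 3P = -245.5 + 5.5P gives P* = 71, Q* = 145.
With the subsidy, sellers receive Ps = Pb + 34 for each unit, where Pb is the price buyers pay.
Supply in terms of Pb becomes Qs = -245.5 + 5.5(Pb + 34) = -58.5 + 5.5Pb. Setting this equal to demand: 358 - 3Pb = -58.5 + 5.5Pb, so Pb = 49.
Sellers receive Ps = 49 + 34 = 83; Q' = 358 − 3·49 = 211.

Q' = 211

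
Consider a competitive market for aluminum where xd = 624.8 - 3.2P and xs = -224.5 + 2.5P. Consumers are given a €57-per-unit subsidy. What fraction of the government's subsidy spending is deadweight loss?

Pre-subsidy: 624.8 - 3.2P = -224.5 + 2.5P gives P* = 149, x* = 148.
With the rebate, buyers effectively pay Pb = Ps − 57, where Ps is the price sellers receive.
Demand in terms of Ps becomes xd = 624.8 − 3.2(Ps − 57) = 807.2 - 3.2Ps. Setting this equal to supply: 807.2 - 3.2Ps = -224.5 + 2.5Ps, so Ps = 181.
Buyers pay Pb = 181 − 57 = 124; x' = -224.5 + 2.5·181 = 228.
ΔCS = ½(148 + 228)(149 − 124) = 4700; ΔPS = ½(148 + 228)(181 − 149) = 6016.
Government spending = 57 × 228 = 12996.
DWL = ½ × 57 × (228 − 148) = 2280; fraction = 2280 / 12996 = 10/57.

DWL / government spending = 10/57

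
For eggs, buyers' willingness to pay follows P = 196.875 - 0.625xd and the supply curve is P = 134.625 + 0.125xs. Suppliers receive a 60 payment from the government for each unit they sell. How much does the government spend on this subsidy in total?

Pre-subsidy: 196.875 - 0.625x = 134.625 + 0.125x gives x* = 83 and P* = 145.
With the subsidy, sellers receive Ps = Pb + 60 for each unit, where Pb is the price buyers pay.
On the curves, Pb = 196.875 - 0.625x and Ps = 134.625 + 0.125x; the wedge Ps − Pb = 60 gives 134.625 + 0.125x − (196.875 - 0.625x) = 60, so x' = 163.
Then Pb = 196.875 − 0.625·163 = 95 and Ps = 134.625 + 0.125·163 = 155.
Government outlay = subsidy × quantity = 60 × 163 = 9780.

Government cost = 9780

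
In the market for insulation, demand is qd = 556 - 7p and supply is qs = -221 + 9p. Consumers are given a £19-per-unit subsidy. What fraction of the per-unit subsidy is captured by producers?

Pre-subsidy: 556 - 7p = -221 + 9p gives p* = 48.5625, q* = 216.0625.
With the rebate, buyers effectively pay pb = ps − 19, where ps is the price sellers receive.
Demand in terms of ps becomes qd = 556 − 7(ps − 19) = 689 - 7ps. Setting this equal to supply: 689 - 7ps = -221 + 9ps, so ps = 56.875.
Buyers pay pb = 56.875 − 19 = 37.875; q' = -221 + 9·56.875 = 290.875.
Buyers' price falls by p* − pb = 48.5625 − 37.875 = 10.6875; sellers' price rises by ps − p* = 56.875 − 48.5625 = 8.3125.
So producers capture 8.3125/19 = 0.4375 of each unit of subsidy.

Producer share = 0.4375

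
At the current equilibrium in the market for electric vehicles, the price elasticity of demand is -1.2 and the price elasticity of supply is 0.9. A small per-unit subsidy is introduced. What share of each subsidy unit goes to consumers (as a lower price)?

Consumer share = 3/7

For a small subsidy around the equilibrium, the benefit split depends on the relative slopes, which at a point are proportional to the elasticities.
Buyer share = εs/(εs + |εd|) = 0.9/(0.9 + 1.2) = 3/7; seller share = |εd|/(εs + |εd|) = 4/7.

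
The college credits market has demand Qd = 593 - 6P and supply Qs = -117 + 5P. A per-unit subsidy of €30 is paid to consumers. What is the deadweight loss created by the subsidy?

Deadweight loss = 13500/11

Pre-subsidy: 593 - 6P = -117 + 5P gives P* = 710/11, Q* = 2263/11.
With the rebate, buyers effectively pay Pb = Ps − 30, where Ps is the price sellers receive.
Demand in terms of Ps becomes Qd = 593 − 6(Ps − 30) = 773 - 6Ps. Setting this equal to supply: 773 - 6Ps = -117 + 5Ps, so Ps = 890/11.
Buyers pay Pb = 890/11 − 30 = 560/11; Q' = -117 + 5·(890/11) = 3163/11.
The subsidy expands output by 3163/11 − 2263/11 = 900/11 past the efficient level; on those units the gap between marginal cost and willingness to pay runs from 0 up to 30.
DWL = ½ × 30 × 900/11 = 13500/11.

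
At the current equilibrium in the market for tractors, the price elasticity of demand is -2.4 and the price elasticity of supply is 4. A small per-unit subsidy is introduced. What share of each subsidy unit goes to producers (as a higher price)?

Producer share = 0.375

For a small subsidy around the equilibrium, the benefit split depends on the relative slopes, which at a point are proportional to the elasticities.
Buyer share = εs/(εs + |εd|) = 4/(4 + 2.4) = 0.625; seller share = |εd|/(εs + |εd|) = 0.375.
So producers capture 0.375 of the subsidy.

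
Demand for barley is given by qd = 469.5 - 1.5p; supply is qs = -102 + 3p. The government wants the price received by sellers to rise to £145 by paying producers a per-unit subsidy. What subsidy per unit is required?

Required subsidy s = £54 per unit

At a seller price of 145, quantity supplied is -102 + 3·145 = 333.
Buyers absorb 333 only when they pay pb with 469.5 − 1.5·pb = 333, i.e. pb = 91.
s = ps − pb = 145 − 91 = 54.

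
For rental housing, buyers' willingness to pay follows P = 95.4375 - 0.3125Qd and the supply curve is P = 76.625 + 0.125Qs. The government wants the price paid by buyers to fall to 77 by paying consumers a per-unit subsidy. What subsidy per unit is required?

At a buyer price of 77, quantity demanded is 305.4 − 3.2·77 = 59.
Sellers supply 59 only when they receive Ps = 76.625 + 0.125·59 = 84.
s = Ps − Pb = 84 − 77 = 7.

Required subsidy s = 7 per unit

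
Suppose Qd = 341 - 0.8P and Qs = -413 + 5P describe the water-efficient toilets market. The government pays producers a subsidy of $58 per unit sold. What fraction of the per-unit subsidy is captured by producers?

Producer share = 4/29

Pre-subsidy: 341 - 0.8P = -413 + 5P gives P* = 130, Q* = 237.
With the subsidy, sellers receive Ps = Pb + 58 for each unit, where Pb is the price buyers pay.
Supply in terms of Pb becomes Qs = -413 + 5(Pb + 58) = -123 + 5Pb. Setting this equal to demand: 341 - 0.8Pb = -123 + 5Pb, so Pb = 80.
Sellers receive Ps = 80 + 58 = 138; Q' = 341 − 0.8·80 = 277.
Buyers' price falls by P* − Pb = 130 − 80 = 50; sellers' price rises by Ps − P* = 138 − 130 = 8.
So producers capture 8/58 = 4/29 of each unit of subsidy.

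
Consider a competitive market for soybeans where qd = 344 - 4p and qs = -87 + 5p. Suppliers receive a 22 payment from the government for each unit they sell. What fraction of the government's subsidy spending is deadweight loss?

DWL / government spending = 55/453

Pre-subsidy: 344 - 4p = -87 + 5p gives p* = 431/9, q* = 1372/9.
With the subsidy, sellers receive ps = pb + 22 for each unit, where pb is the price buyers pay.
Supply in terms of pb becomes qs = -87 + 5(pb + 22) = 23 + 5pb. Setting this equal to demand: 344 - 4pb = 23 + 5pb, so pb = 107/3.
Sellers receive ps = 107/3 + 22 = 173/3; q' = 344 − 4·(107/3) = 604/3.
ΔCS = ½(1372/9 + 604/3)(431/9 − 107/3) = 175120/81; ΔPS = ½(1372/9 + 604/3)(173/3 − 431/9) = 140096/81.
Government spending = 22 × 604/3 = 13288/3.
DWL = ½ × 22 × (604/3 − 1372/9) = 4840/9; fraction = (4840/9) / (13288/3) = 55/453.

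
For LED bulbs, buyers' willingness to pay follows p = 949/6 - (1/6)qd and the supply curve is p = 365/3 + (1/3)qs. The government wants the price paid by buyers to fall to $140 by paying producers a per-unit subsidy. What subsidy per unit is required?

Required subsidy s = $18 per unit

At a buyer price of 140, quantity demanded is 949 − 6·140 = 109.
Sellers supply 109 only when they receive ps = 365/3 + (1/3)·109 = 158.
s = ps − pb = 158 − 140 = 18.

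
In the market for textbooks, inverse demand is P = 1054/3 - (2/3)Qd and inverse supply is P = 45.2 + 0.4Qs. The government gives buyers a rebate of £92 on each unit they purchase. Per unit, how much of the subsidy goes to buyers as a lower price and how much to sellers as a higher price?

Buyers gain £57.5 per unit; sellers gain £34.5 per unit

Pre-subsidy: 1054/3 - (2/3)Q = 45.2 + 0.4Q gives Q* = 287 and P* = 160.
With the rebate, buyers effectively pay Pb = Ps − 92, where Ps is the price sellers receive.
On the curves, Pb = 1054/3 - (2/3)Q and Ps = 45.2 + 0.4Q; the wedge Ps − Pb = 92 gives 45.2 + 0.4Q − (1054/3 - (2/3)Q) = 92, so Q' = 373.25.
Then Pb = 1054/3 − (2/3)·373.25 = 102.5 and Ps = 45.2 + 0.4·373.25 = 194.5.
Buyers' price falls by P* − Pb = 160 − 102.5 = 57.5; sellers' price rises by Ps − P* = 194.5 − 160 = 34.5.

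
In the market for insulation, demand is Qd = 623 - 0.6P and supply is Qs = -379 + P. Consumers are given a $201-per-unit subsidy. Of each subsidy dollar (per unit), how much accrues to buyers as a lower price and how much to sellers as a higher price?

Buyers gain $125.625 per unit; sellers gain $75.375 per unit

Pre-subsidy: 623 - 0.6P = -379 + P gives P* = 626.25, Q* = 247.25.
With the rebate, buyers effectively pay Pb = Ps − 201, where Ps is the price sellers receive.
Demand in terms of Ps becomes Qd = 623 − 0.6(Ps − 201) = 743.6 - 0.6Ps. Setting this equal to supply: 743.6 - 0.6Ps = -379 + Ps, so Ps = 701.625.
Buyers pay Pb = 701.625 − 201 = 500.625; Q' = -379 + 1·701.625 = 322.625.
Buyers' price falls by P* − Pb = 626.25 − 500.625 = 125.625; sellers' price rises by Ps − P* = 701.625 − 626.25 = 75.375.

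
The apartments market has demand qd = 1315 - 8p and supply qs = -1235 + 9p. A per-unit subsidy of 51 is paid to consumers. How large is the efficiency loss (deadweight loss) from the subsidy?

Deadweight loss = 5508

Pre-subsidy: 1315 - 8p = -1235 + 9p gives p* = 150, q* = 115.
With the rebate, buyers effectively pay pb = ps − 51, where ps is the price sellers receive.
Demand in terms of ps becomes qd = 1315 − 8(ps − 51) = 1723 - 8ps. Setting this equal to supply: 1723 - 8ps = -1235 + 9ps, so ps = 174.
Buyers pay pb = 174 − 51 = 123; q' = -1235 + 9·174 = 331.
The subsidy expands output by 331 − 115 = 216 past the efficient level; on those units the gap between marginal cost and willingness to pay runs from 0 up to 51.
DWL = ½ × 51 × 216 = 5508.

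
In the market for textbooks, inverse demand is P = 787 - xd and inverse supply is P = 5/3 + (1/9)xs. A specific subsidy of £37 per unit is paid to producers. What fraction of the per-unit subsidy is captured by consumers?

Consumer share = 0.9

Pre-subsidy: 787 - x = 5/3 + (1/9)x gives x* = 706.8 and P* = 80.2.
With the subsidy, sellers receive Ps = Pb + 37 for each unit, where Pb is the price buyers pay.
On the curves, Pb = 787 - x and Ps = 5/3 + (1/9)x; the wedge Ps − Pb = 37 gives 5/3 + (1/9)x − (787 - x) = 37, so x' = 740.1.
Then Pb = 787 − 1·740.1 = 46.9 and Ps = 5/3 + (1/9)·740.1 = 83.9.
Buyers' price falls by P* − Pb = 80.2 − 46.9 = 33.3; sellers' price rises by Ps − P* = 83.9 − 80.2 = 3.7.
So consumers capture 33.3/37 = 0.9 of each unit of subsidy.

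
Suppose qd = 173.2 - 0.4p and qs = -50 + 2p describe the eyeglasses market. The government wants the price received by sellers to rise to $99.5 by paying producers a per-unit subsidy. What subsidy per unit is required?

At a seller price of 99.5, quantity supplied is -50 + 2·99.5 = 149.
Buyers absorb 149 only when they pay pb with 173.2 − 0.4·pb = 149, i.e. pb = 60.5.
s = ps − pb = 99.5 − 60.5 = 39.

Required subsidy s = $39 per unit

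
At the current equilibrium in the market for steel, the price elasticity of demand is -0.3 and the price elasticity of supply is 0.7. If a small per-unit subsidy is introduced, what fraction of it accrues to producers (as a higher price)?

For a small subsidy around the equilibrium, the benefit split depends on the relative slopes, which at a point are proportional to the elasticities.
Buyer share = εs/(εs + |εd|) = 0.7/(0.7 + 0.3) = 0.7; seller share = |εd|/(εs + |εd|) = 0.3.
So producers capture 0.3 of the subsidy.

Producer share = 0.3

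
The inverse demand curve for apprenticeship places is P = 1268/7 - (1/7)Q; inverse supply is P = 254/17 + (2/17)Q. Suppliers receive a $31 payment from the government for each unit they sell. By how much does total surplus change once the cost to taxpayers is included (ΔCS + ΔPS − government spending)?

Net change in total surplus = -$1844.5

Pre-subsidy: 1268/7 - (1/7)Q = 254/17 + (2/17)Q gives Q* = 638 and P* = 90.
With the subsidy, sellers receive Ps = Pb + 31 for each unit, where Pb is the price buyers pay.
On the curves, Pb = 1268/7 - (1/7)Q and Ps = 254/17 + (2/17)Q; the wedge Ps − Pb = 31 gives 254/17 + (2/17)Q − (1268/7 - (1/7)Q) = 31, so Q' = 757.
Then Pb = 1268/7 − (1/7)·757 = 73 and Ps = 254/17 + (2/17)·757 = 104.
ΔCS = ½(638 + 757)(90 − 73) = 11857.5; ΔPS = ½(638 + 757)(104 − 90) = 9765.
Government spending = 31 × 757 = 23467.
Net change = 11857.5 + 9765 − 23467 = -1844.5. The loss equals the DWL triangle ½·31·119.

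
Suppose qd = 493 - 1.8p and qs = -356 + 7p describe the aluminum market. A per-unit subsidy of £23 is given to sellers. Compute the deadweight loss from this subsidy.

Deadweight loss = 33327/88

Pre-subsidy: 493 - 1.8p = -356 + 7p gives p* = 4245/44, q* = 14051/44.
With the subsidy, sellers receive ps = pb + 23 for each unit, where pb is the price buyers pay.
Supply in terms of pb becomes qs = -356 + 7(pb + 23) = -195 + 7pb. Setting this equal to demand: 493 - 1.8pb = -195 + 7pb, so pb = 860/11.
Sellers receive ps = 860/11 + 23 = 1113/11; q' = 493 − 1.8·(860/11) = 3875/11.
The subsidy expands output by 3875/11 − 14051/44 = 1449/44 past the efficient level; on those units the gap between marginal cost and willingness to pay runs from 0 up to 23.
DWL = ½ × 23 × 1449/44 = 33327/88.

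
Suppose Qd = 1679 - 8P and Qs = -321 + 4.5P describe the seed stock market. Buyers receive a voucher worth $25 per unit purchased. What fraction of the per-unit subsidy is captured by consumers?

Pre-subsidy: 1679 - 8P = -321 + 4.5P gives P* = 160, Q* = 399.
With the rebate, buyers effectively pay Pb = Ps − 25, where Ps is the price sellers receive.
Demand in terms of Ps becomes Qd = 1679 − 8(Ps − 25) = 1879 - 8Ps. Setting this equal to supply: 1879 - 8Ps = -321 + 4.5Ps, so Ps = 176.
Buyers pay Pb = 176 − 25 = 151; Q' = -321 + 4.5·176 = 471.
Buyers' price falls by P* − Pb = 160 − 151 = 9; sellers' price rises by Ps − P* = 176 − 160 = 16.
So consumers capture 9/25 = 0.36 of each unit of subsidy.

Consumer share = 0.36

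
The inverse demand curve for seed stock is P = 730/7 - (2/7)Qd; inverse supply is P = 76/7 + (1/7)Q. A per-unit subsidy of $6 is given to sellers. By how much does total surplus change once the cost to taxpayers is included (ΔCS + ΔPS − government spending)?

Pre-subsidy: 730/7 - (2/7)Q = 76/7 + (1/7)Q gives Q* = 218 and P* = 42.
With the subsidy, sellers receive Ps = Pb + 6 for each unit, where Pb is the price buyers pay.
On the curves, Pb = 730/7 - (2/7)Q and Ps = 76/7 + (1/7)Q; the wedge Ps − Pb = 6 gives 76/7 + (1/7)Q − (730/7 - (2/7)Q) = 6, so Q' = 232.
Then Pb = 730/7 − (2/7)·232 = 38 and Ps = 76/7 + (1/7)·232 = 44.
ΔCS = ½(218 + 232)(42 − 38) = 900; ΔPS = ½(218 + 232)(44 − 42) = 450.
Government spending = 6 × 232 = 1392.
Net change = 900 + 450 − 1392 = -42. The loss equals the DWL triangle ½·6·14.

Net change in total surplus = -$42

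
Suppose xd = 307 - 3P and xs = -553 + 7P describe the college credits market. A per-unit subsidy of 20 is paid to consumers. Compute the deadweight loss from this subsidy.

Deadweight loss = 420

Pre-subsidy: 307 - 3P = -553 + 7P gives P* = 86, x* = 49.
With the rebate, buyers effectively pay Pb = Ps − 20, where Ps is the price sellers receive.
Demand in terms of Ps becomes xd = 307 − 3(Ps − 20) = 367 - 3Ps. Setting this equal to supply: 367 - 3Ps = -553 + 7Ps, so Ps = 92.
Buyers pay Pb = 92 − 20 = 72; x' = -553 + 7·92 = 91.
The subsidy expands output by 91 − 49 = 42 past the efficient level; on those units the gap between marginal cost and willingness to pay runs from 0 up to 20.
DWL = ½ × 20 × 42 = 420.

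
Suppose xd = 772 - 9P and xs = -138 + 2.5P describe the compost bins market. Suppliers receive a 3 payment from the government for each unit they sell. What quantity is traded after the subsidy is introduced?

Pre-subsidy: 772 - 9P = -138 + 2.5P gives P* = 1820/23, x* = 1376/23.
With the subsidy, sellers receive Ps = Pb + 3 for each unit, where Pb is the price buyers pay.
Supply in terms of Pb becomes xs = -138 + 2.5(Pb + 3) = -130.5 + 2.5Pb. Setting this equal to demand: 772 - 9Pb = -130.5 + 2.5Pb, so Pb = 1805/23.
Sellers receive Ps = 1805/23 + 3 = 1874/23; x' = 772 − 9·(1805/23) = 1511/23.

x' = 1511/23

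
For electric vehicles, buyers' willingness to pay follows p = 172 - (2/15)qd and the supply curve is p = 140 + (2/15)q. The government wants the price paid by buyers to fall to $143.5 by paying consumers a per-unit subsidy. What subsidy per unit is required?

Required subsidy s = $25 per unit

At a buyer price of 143.5, quantity demanded is 1290 − 7.5·143.5 = 213.75.
Sellers supply 213.75 only when they receive ps = 140 + (2/15)·213.75 = 168.5.
s = ps − pb = 168.5 − 143.5 = 25.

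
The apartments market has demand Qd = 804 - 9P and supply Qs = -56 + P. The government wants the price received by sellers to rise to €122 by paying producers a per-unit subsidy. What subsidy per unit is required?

Required subsidy s = €40 per unit

At a seller price of 122, quantity supplied is -56 + 1·122 = 66.
Buyers absorb 66 only when they pay Pb with 804 − 9·Pb = 66, i.e. Pb = 82.
s = Ps − Pb = 122 − 82 = 40.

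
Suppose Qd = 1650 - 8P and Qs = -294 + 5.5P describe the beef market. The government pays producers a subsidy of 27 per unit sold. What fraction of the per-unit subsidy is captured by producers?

Pre-subsidy: 1650 - 8P = -294 + 5.5P gives P* = 144, Q* = 498.
With the subsidy, sellers receive Ps = Pb + 27 for each unit, where Pb is the price buyers pay.
Supply in terms of Pb becomes Qs = -294 + 5.5(Pb + 27) = -145.5 + 5.5Pb. Setting this equal to demand: 1650 - 8Pb = -145.5 + 5.5Pb, so Pb = 133.
Sellers receive Ps = 133 + 27 = 160; Q' = 1650 − 8·133 = 586.
Buyers' price falls by P* − Pb = 144 − 133 = 11; sellers' price rises by Ps − P* = 160 − 144 = 16.
So producers capture 16/27 = 16/27 of each unit of subsidy.

Producer share = 16/27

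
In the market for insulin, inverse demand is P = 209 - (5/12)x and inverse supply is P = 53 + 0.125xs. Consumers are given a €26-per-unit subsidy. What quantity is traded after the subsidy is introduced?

Pre-subsidy: 209 - (5/12)x = 53 + 0.125x gives x* = 288 and P* = 89.
With the rebate, buyers effectively pay Pb = Ps − 26, where Ps is the price sellers receive.
On the curves, Pb = 209 - (5/12)x and Ps = 53 + 0.125x; the wedge Ps − Pb = 26 gives 53 + 0.125x − (209 - (5/12)x) = 26, so x' = 336.
Then Pb = 209 − (5/12)·336 = 69 and Ps = 53 + 0.125·336 = 95.

x' = 336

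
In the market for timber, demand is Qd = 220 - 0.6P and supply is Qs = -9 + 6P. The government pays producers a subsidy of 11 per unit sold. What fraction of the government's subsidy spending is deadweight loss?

DWL / government spending = 33/2257

Pre-subsidy: 220 - 0.6P = -9 + 6P gives P* = 1145/33, Q* = 2191/11.
With the subsidy, sellers receive Ps = Pb + 11 for each unit, where Pb is the price buyers pay.
Supply in terms of Pb becomes Qs = -9 + 6(Pb + 11) = 57 + 6Pb. Setting this equal to demand: 220 - 0.6Pb = 57 + 6Pb, so Pb = 815/33.
Sellers receive Ps = 815/33 + 11 = 1178/33; Q' = 220 − 0.6·(815/33) = 2257/11.
ΔCS = ½(2191/11 + 2257/11)(1145/33 − 815/33) = 22240/11; ΔPS = ½(2191/11 + 2257/11)(1178/33 − 1145/33) = 2224/11.
Government spending = 11 × 2257/11 = 2257.
DWL = ½ × 11 × (2257/11 − 2191/11) = 33; fraction = 33 / 2257 = 33/2257.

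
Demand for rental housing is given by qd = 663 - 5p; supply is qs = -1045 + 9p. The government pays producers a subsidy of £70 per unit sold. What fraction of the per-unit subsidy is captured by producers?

Producer share = 5/14

Pre-subsidy: 663 - 5p = -1045 + 9p gives p* = 122, q* = 53.
With the subsidy, sellers receive ps = pb + 70 for each unit, where pb is the price buyers pay.
Supply in terms of pb becomes qs = -1045 + 9(pb + 70) = -415 + 9pb. Setting this equal to demand: 663 - 5pb = -415 + 9pb, so pb = 77.
Sellers receive ps = 77 + 70 = 147; q' = 663 − 5·77 = 278.
Buyers' price falls by p* − pb = 122 − 77 = 45; sellers' price rises by ps − p* = 147 − 122 = 25.
So producers capture 25/70 = 5/14 of each unit of subsidy.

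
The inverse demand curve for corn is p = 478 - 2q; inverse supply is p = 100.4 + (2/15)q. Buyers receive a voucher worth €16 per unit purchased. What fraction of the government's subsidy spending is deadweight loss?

Pre-subsidy: 478 - 2q = 100.4 + (2/15)q gives q* = 177 and p* = 124.
With the rebate, buyers effectively pay pb = ps − 16, where ps is the price sellers receive.
On the curves, pb = 478 - 2q and ps = 100.4 + (2/15)q; the wedge ps − pb = 16 gives 100.4 + (2/15)q − (478 - 2q) = 16, so q' = 184.5.
Then pb = 478 − 2·184.5 = 109 and ps = 100.4 + (2/15)·184.5 = 125.
ΔCS = ½(177 + 184.5)(124 − 109) = 2711.25; ΔPS = ½(177 + 184.5)(125 − 124) = 180.75.
Government spending = 16 × 184.5 = 2952.
DWL = ½ × 16 × (184.5 − 177) = 60; fraction = 60 / 2952 = 5/246.

DWL / government spending = 5/246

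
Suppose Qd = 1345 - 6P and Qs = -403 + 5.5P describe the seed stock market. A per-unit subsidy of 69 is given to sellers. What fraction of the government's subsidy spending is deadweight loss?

Pre-subsidy: 1345 - 6P = -403 + 5.5P gives P* = 152, Q* = 433.
With the subsidy, sellers receive Ps = Pb + 69 for each unit, where Pb is the price buyers pay.
Supply in terms of Pb becomes Qs = -403 + 5.5(Pb + 69) = -23.5 + 5.5Pb. Setting this equal to demand: 1345 - 6Pb = -23.5 + 5.5Pb, so Pb = 119.
Sellers receive Ps = 119 + 69 = 188; Q' = 1345 − 6·119 = 631.
ΔCS = ½(433 + 631)(152 − 119) = 17556; ΔPS = ½(433 + 631)(188 − 152) = 19152.
Government spending = 69 × 631 = 43539.
DWL = ½ × 69 × (631 − 433) = 6831; fraction = 6831 / 43539 = 99/631.

DWL / government spending = 99/631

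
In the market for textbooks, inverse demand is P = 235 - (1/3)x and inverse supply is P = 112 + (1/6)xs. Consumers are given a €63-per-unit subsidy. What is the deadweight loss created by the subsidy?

Deadweight loss = €3969

Pre-subsidy: 235 - (1/3)x = 112 + (1/6)x gives x* = 246 and P* = 153.
With the rebate, buyers effectively pay Pb = Ps − 63, where Ps is the price sellers receive.
On the curves, Pb = 235 - (1/3)x and Ps = 112 + (1/6)x; the wedge Ps − Pb = 63 gives 112 + (1/6)x − (235 - (1/3)x) = 63, so x' = 372.
Then Pb = 235 − (1/3)·372 = 111 and Ps = 112 + (1/6)·372 = 174.
The subsidy expands output by 372 − 246 = 126 past the efficient level; on those units the gap between marginal cost and willingness to pay runs from 0 up to 63.
DWL = ½ × 63 × 126 = 3969.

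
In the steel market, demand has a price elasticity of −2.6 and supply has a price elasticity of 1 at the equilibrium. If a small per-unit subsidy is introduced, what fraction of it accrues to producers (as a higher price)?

For a small subsidy around the equilibrium, the benefit split depends on the relative slopes, which at a point are proportional to the elasticities.
Buyer share = εs/(εs + |εd|) = 1/(1 + 2.6) = 5/18; seller share = |εd|/(εs + |εd|) = 13/18.
So producers capture 13/18 of the subsidy.

Producer share = 13/18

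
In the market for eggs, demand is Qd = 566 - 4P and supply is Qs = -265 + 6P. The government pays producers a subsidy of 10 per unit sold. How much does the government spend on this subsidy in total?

Government cost = 2576

Pre-subsidy: 566 - 4P = -265 + 6P gives P* = 83.1, Q* = 233.6.
With the subsidy, sellers receive Ps = Pb + 10 for each unit, where Pb is the price buyers pay.
Supply in terms of Pb becomes Qs = -265 + 6(Pb + 10) = -205 + 6Pb. Setting this equal to demand: 566 - 4Pb = -205 + 6Pb, so Pb = 77.1.
Sellers receive Ps = 77.1 + 10 = 87.1; Q' = 566 − 4·77.1 = 257.6.
Government outlay = subsidy × quantity = 10 × 257.6 = 2576.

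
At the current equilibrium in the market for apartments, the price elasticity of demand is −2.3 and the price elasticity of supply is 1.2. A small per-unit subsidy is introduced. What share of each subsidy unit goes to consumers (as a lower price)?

Consumer share = 12/35

For a small subsidy around the equilibrium, the benefit split depends on the relative slopes, which at a point are proportional to the elasticities.
Buyer share = εs/(εs + |εd|) = 1.2/(1.2 + 2.3) = 12/35; seller share = |εd|/(εs + |εd|) = 23/35.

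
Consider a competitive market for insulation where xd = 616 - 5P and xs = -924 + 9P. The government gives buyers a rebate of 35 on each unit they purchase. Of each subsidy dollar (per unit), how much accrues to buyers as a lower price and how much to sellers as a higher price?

Pre-subsidy: 616 - 5P = -924 + 9P gives P* = 110, x* = 66.
With the rebate, buyers effectively pay Pb = Ps − 35, where Ps is the price sellers receive.
Demand in terms of Ps becomes xd = 616 − 5(Ps − 35) = 791 - 5Ps. Setting this equal to supply: 791 - 5Ps = -924 + 9Ps, so Ps = 122.5.
Buyers pay Pb = 122.5 − 35 = 87.5; x' = -924 + 9·122.5 = 178.5.
Buyers' price falls by P* − Pb = 110 − 87.5 = 22.5; sellers' price rises by Ps − P* = 122.5 − 110 = 12.5.

Buyers gain 22.5 per unit; sellers gain 12.5 per unit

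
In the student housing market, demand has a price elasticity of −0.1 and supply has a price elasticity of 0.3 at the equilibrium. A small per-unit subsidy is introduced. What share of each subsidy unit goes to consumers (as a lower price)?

For a small subsidy around the equilibrium, the benefit split depends on the relative slopes, which at a point are proportional to the elasticities.
Buyer share = εs/(εs + |εd|) = 0.3/(0.3 + 0.1) = 0.75; seller share = |εd|/(εs + |εd|) = 0.25.

Consumer share = 0.75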